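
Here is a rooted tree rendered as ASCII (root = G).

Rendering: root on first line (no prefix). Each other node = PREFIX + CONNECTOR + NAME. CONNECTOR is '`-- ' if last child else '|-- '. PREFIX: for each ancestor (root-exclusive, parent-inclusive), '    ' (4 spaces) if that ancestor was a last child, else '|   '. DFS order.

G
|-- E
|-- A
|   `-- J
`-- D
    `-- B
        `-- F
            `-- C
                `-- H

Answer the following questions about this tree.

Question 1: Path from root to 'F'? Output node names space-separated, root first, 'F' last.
Answer: G D B F

Derivation:
Walk down from root: G -> D -> B -> F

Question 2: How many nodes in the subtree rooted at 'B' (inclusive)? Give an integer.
Answer: 4

Derivation:
Subtree rooted at B contains: B, C, F, H
Count = 4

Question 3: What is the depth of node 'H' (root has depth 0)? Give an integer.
Path from root to H: G -> D -> B -> F -> C -> H
Depth = number of edges = 5

Answer: 5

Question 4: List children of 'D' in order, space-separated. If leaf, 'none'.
Answer: B

Derivation:
Node D's children (from adjacency): B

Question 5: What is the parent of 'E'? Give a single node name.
Scan adjacency: E appears as child of G

Answer: G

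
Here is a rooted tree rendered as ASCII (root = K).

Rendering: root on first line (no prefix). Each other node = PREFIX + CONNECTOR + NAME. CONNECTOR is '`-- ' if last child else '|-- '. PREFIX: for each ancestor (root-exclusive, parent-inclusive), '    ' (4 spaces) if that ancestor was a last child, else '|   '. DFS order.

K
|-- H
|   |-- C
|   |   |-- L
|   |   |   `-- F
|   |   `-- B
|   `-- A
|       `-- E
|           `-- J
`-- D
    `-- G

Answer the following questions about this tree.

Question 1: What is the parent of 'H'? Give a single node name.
Scan adjacency: H appears as child of K

Answer: K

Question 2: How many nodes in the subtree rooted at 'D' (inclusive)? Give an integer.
Answer: 2

Derivation:
Subtree rooted at D contains: D, G
Count = 2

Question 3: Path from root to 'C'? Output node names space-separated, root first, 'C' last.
Walk down from root: K -> H -> C

Answer: K H C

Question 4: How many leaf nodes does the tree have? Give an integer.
Leaves (nodes with no children): B, F, G, J

Answer: 4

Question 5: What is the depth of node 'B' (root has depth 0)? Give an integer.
Answer: 3

Derivation:
Path from root to B: K -> H -> C -> B
Depth = number of edges = 3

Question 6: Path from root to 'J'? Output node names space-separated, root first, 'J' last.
Walk down from root: K -> H -> A -> E -> J

Answer: K H A E J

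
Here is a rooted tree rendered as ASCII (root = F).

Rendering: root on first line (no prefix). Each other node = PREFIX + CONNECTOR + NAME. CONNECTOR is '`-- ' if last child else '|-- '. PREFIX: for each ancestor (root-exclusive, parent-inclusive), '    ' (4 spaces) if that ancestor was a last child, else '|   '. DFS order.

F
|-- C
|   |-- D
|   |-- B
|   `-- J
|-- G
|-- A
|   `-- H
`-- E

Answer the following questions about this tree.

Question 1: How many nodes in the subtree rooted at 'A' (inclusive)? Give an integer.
Subtree rooted at A contains: A, H
Count = 2

Answer: 2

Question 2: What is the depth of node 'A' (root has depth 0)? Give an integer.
Answer: 1

Derivation:
Path from root to A: F -> A
Depth = number of edges = 1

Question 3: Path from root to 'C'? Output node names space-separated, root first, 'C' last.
Answer: F C

Derivation:
Walk down from root: F -> C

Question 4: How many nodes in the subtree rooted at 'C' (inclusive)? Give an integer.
Subtree rooted at C contains: B, C, D, J
Count = 4

Answer: 4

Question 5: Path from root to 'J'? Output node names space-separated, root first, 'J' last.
Answer: F C J

Derivation:
Walk down from root: F -> C -> J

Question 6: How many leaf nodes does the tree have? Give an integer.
Leaves (nodes with no children): B, D, E, G, H, J

Answer: 6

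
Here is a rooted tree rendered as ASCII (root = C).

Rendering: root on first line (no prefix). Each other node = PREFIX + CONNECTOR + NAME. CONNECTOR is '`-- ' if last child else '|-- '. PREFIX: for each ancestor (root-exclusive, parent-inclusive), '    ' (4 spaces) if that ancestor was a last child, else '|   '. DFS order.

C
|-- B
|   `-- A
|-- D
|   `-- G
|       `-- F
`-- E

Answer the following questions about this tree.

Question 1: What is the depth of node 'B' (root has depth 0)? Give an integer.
Answer: 1

Derivation:
Path from root to B: C -> B
Depth = number of edges = 1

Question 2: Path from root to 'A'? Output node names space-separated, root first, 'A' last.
Walk down from root: C -> B -> A

Answer: C B A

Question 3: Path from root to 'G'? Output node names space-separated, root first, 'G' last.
Walk down from root: C -> D -> G

Answer: C D G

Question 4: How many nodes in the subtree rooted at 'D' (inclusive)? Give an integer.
Subtree rooted at D contains: D, F, G
Count = 3

Answer: 3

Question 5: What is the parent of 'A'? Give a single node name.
Scan adjacency: A appears as child of B

Answer: B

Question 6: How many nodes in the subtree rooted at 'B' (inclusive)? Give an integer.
Subtree rooted at B contains: A, B
Count = 2

Answer: 2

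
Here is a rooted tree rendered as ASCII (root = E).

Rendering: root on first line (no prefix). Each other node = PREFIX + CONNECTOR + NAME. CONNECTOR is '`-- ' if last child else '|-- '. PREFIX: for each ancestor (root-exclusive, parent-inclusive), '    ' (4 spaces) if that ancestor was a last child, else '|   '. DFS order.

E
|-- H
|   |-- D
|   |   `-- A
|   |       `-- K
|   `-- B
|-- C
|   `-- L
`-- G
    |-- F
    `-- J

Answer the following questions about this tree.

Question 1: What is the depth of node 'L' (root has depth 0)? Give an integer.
Path from root to L: E -> C -> L
Depth = number of edges = 2

Answer: 2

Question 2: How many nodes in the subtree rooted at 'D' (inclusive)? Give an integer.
Answer: 3

Derivation:
Subtree rooted at D contains: A, D, K
Count = 3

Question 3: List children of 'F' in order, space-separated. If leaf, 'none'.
Node F's children (from adjacency): (leaf)

Answer: none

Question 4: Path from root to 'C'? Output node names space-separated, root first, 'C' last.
Walk down from root: E -> C

Answer: E C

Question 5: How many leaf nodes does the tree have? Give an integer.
Answer: 5

Derivation:
Leaves (nodes with no children): B, F, J, K, L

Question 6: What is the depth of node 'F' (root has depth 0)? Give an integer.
Path from root to F: E -> G -> F
Depth = number of edges = 2

Answer: 2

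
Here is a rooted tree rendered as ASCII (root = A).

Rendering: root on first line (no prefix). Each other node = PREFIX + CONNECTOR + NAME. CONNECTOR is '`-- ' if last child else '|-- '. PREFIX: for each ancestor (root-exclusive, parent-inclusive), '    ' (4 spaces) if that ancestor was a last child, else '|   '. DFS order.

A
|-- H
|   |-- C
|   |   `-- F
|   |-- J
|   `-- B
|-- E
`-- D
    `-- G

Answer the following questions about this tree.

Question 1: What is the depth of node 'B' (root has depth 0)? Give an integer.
Path from root to B: A -> H -> B
Depth = number of edges = 2

Answer: 2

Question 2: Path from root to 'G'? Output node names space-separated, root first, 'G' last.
Walk down from root: A -> D -> G

Answer: A D G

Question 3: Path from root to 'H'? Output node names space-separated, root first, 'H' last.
Answer: A H

Derivation:
Walk down from root: A -> H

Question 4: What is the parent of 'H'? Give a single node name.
Answer: A

Derivation:
Scan adjacency: H appears as child of A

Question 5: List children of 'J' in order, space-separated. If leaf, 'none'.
Node J's children (from adjacency): (leaf)

Answer: none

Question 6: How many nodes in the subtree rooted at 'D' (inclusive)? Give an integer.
Answer: 2

Derivation:
Subtree rooted at D contains: D, G
Count = 2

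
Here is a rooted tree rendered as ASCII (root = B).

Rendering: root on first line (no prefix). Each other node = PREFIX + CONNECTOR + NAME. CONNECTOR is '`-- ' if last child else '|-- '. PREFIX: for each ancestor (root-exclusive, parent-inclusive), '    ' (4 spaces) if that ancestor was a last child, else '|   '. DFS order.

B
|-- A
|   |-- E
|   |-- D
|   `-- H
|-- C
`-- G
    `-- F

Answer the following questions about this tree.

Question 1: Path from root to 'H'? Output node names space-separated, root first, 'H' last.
Answer: B A H

Derivation:
Walk down from root: B -> A -> H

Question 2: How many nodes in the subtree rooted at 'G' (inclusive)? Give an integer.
Subtree rooted at G contains: F, G
Count = 2

Answer: 2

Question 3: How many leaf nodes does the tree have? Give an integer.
Answer: 5

Derivation:
Leaves (nodes with no children): C, D, E, F, H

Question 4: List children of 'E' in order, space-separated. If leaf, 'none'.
Node E's children (from adjacency): (leaf)

Answer: none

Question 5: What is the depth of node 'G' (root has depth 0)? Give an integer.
Answer: 1

Derivation:
Path from root to G: B -> G
Depth = number of edges = 1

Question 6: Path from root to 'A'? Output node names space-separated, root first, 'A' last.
Walk down from root: B -> A

Answer: B A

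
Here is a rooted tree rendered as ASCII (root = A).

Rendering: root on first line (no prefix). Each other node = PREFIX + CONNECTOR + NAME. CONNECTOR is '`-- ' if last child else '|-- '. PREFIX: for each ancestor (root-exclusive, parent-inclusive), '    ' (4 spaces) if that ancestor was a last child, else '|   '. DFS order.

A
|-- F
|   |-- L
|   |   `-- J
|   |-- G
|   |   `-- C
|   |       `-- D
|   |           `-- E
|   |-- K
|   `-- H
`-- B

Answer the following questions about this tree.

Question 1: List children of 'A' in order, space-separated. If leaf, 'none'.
Node A's children (from adjacency): F, B

Answer: F B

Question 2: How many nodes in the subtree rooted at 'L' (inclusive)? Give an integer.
Answer: 2

Derivation:
Subtree rooted at L contains: J, L
Count = 2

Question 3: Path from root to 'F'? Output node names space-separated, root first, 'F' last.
Walk down from root: A -> F

Answer: A F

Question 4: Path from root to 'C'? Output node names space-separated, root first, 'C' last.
Walk down from root: A -> F -> G -> C

Answer: A F G C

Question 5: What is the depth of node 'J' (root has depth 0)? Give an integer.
Answer: 3

Derivation:
Path from root to J: A -> F -> L -> J
Depth = number of edges = 3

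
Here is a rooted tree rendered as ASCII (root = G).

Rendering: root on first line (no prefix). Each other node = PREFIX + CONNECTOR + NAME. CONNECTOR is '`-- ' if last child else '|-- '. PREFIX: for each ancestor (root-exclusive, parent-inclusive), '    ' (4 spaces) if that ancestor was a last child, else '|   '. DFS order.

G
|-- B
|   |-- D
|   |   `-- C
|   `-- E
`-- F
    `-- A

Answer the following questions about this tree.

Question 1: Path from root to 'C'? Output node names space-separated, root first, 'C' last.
Walk down from root: G -> B -> D -> C

Answer: G B D C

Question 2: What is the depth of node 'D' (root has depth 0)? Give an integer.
Path from root to D: G -> B -> D
Depth = number of edges = 2

Answer: 2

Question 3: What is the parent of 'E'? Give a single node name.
Scan adjacency: E appears as child of B

Answer: B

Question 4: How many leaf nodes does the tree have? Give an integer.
Leaves (nodes with no children): A, C, E

Answer: 3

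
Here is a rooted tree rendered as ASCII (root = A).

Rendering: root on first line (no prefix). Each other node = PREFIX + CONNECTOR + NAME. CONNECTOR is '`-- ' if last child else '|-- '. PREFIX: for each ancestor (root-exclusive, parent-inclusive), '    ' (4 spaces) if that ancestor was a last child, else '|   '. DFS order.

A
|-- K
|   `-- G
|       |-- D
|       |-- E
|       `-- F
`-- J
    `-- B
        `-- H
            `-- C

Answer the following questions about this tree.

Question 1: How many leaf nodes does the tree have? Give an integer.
Leaves (nodes with no children): C, D, E, F

Answer: 4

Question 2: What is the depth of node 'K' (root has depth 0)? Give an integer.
Path from root to K: A -> K
Depth = number of edges = 1

Answer: 1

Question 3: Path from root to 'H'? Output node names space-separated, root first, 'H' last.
Walk down from root: A -> J -> B -> H

Answer: A J B H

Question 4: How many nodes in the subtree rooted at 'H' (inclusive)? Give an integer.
Subtree rooted at H contains: C, H
Count = 2

Answer: 2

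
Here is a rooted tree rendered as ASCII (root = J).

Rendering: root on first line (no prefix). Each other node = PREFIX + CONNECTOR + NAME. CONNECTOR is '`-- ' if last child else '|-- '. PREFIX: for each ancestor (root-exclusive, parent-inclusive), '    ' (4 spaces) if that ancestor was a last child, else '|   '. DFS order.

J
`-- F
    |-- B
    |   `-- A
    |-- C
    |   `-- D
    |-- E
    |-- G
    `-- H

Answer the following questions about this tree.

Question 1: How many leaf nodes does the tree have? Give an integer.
Leaves (nodes with no children): A, D, E, G, H

Answer: 5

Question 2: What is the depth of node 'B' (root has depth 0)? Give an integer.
Path from root to B: J -> F -> B
Depth = number of edges = 2

Answer: 2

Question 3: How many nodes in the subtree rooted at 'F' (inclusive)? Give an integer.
Subtree rooted at F contains: A, B, C, D, E, F, G, H
Count = 8

Answer: 8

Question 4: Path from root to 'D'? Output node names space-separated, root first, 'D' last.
Walk down from root: J -> F -> C -> D

Answer: J F C D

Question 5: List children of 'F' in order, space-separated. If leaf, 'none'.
Node F's children (from adjacency): B, C, E, G, H

Answer: B C E G H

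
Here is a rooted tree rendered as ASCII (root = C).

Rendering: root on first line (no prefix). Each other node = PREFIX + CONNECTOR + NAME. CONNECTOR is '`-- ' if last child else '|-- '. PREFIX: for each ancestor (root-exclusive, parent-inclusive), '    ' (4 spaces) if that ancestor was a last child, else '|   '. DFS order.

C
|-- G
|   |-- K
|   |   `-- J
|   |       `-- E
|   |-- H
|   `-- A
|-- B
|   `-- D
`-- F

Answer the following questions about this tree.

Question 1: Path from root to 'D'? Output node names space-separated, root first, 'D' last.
Walk down from root: C -> B -> D

Answer: C B D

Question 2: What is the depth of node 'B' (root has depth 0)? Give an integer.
Path from root to B: C -> B
Depth = number of edges = 1

Answer: 1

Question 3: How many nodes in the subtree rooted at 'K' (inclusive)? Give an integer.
Answer: 3

Derivation:
Subtree rooted at K contains: E, J, K
Count = 3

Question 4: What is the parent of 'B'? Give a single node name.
Scan adjacency: B appears as child of C

Answer: C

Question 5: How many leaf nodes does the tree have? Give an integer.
Leaves (nodes with no children): A, D, E, F, H

Answer: 5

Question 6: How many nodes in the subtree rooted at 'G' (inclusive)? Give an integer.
Subtree rooted at G contains: A, E, G, H, J, K
Count = 6

Answer: 6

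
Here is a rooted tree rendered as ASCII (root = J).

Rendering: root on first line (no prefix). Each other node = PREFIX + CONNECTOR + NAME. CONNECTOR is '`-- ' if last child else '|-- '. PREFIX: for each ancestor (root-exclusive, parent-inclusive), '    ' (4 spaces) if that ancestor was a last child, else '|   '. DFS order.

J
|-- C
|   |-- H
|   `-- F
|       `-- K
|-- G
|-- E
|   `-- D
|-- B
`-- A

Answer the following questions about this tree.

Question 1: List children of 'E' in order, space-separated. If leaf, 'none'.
Node E's children (from adjacency): D

Answer: D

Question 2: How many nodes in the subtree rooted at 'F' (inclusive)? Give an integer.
Answer: 2

Derivation:
Subtree rooted at F contains: F, K
Count = 2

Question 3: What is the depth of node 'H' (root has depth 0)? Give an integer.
Answer: 2

Derivation:
Path from root to H: J -> C -> H
Depth = number of edges = 2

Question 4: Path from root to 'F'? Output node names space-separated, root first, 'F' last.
Answer: J C F

Derivation:
Walk down from root: J -> C -> F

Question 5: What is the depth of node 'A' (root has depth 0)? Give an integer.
Path from root to A: J -> A
Depth = number of edges = 1

Answer: 1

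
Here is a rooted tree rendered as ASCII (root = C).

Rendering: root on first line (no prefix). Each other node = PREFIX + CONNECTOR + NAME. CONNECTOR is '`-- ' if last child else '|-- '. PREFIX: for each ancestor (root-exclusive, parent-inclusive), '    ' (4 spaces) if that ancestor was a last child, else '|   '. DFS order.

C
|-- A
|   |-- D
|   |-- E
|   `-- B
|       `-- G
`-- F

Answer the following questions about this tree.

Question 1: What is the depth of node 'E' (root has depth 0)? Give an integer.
Path from root to E: C -> A -> E
Depth = number of edges = 2

Answer: 2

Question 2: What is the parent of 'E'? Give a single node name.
Answer: A

Derivation:
Scan adjacency: E appears as child of A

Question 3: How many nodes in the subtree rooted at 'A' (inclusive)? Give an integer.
Subtree rooted at A contains: A, B, D, E, G
Count = 5

Answer: 5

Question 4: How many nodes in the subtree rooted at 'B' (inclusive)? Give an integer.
Answer: 2

Derivation:
Subtree rooted at B contains: B, G
Count = 2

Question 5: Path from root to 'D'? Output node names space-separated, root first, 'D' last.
Answer: C A D

Derivation:
Walk down from root: C -> A -> D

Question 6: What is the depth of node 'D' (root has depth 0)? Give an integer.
Answer: 2

Derivation:
Path from root to D: C -> A -> D
Depth = number of edges = 2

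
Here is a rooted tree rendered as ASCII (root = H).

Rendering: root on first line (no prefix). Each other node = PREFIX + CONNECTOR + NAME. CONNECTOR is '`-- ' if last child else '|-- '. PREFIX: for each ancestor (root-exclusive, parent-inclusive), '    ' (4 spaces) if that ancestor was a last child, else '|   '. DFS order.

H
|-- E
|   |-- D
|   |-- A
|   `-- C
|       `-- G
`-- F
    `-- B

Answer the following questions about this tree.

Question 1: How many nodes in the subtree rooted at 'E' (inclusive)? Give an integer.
Answer: 5

Derivation:
Subtree rooted at E contains: A, C, D, E, G
Count = 5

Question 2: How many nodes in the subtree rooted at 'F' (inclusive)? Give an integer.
Answer: 2

Derivation:
Subtree rooted at F contains: B, F
Count = 2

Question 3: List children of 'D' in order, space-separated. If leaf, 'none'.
Answer: none

Derivation:
Node D's children (from adjacency): (leaf)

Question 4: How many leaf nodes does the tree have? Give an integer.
Leaves (nodes with no children): A, B, D, G

Answer: 4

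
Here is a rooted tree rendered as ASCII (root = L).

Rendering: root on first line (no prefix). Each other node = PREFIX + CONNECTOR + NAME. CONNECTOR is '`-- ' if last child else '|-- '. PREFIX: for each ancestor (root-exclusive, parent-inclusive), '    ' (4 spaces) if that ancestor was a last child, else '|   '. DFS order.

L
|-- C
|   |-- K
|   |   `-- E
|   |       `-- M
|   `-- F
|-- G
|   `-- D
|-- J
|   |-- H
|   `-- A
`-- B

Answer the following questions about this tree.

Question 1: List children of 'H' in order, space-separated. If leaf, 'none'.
Answer: none

Derivation:
Node H's children (from adjacency): (leaf)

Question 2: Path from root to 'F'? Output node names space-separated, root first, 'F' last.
Answer: L C F

Derivation:
Walk down from root: L -> C -> F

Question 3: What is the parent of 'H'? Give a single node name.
Answer: J

Derivation:
Scan adjacency: H appears as child of J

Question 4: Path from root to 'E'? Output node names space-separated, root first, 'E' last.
Walk down from root: L -> C -> K -> E

Answer: L C K E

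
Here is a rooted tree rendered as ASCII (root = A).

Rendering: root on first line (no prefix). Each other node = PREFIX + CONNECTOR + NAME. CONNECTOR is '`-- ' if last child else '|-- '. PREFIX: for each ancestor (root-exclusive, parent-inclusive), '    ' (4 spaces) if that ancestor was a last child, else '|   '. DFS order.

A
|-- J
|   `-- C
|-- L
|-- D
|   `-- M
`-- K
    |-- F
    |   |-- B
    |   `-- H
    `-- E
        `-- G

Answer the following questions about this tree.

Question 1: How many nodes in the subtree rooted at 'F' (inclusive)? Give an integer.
Subtree rooted at F contains: B, F, H
Count = 3

Answer: 3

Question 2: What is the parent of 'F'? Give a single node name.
Answer: K

Derivation:
Scan adjacency: F appears as child of K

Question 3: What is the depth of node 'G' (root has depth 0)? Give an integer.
Path from root to G: A -> K -> E -> G
Depth = number of edges = 3

Answer: 3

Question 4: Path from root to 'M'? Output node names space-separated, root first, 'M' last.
Answer: A D M

Derivation:
Walk down from root: A -> D -> M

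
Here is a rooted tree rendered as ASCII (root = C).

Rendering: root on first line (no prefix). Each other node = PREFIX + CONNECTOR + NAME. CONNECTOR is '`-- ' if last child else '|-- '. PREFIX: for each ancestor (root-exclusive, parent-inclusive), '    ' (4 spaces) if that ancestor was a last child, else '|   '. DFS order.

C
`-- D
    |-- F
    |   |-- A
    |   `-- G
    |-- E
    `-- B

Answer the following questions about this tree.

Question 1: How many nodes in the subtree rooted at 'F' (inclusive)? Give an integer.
Answer: 3

Derivation:
Subtree rooted at F contains: A, F, G
Count = 3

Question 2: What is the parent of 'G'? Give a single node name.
Answer: F

Derivation:
Scan adjacency: G appears as child of F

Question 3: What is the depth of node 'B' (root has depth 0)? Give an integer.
Path from root to B: C -> D -> B
Depth = number of edges = 2

Answer: 2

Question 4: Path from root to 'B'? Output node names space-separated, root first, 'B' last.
Walk down from root: C -> D -> B

Answer: C D B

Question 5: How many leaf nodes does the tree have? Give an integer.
Leaves (nodes with no children): A, B, E, G

Answer: 4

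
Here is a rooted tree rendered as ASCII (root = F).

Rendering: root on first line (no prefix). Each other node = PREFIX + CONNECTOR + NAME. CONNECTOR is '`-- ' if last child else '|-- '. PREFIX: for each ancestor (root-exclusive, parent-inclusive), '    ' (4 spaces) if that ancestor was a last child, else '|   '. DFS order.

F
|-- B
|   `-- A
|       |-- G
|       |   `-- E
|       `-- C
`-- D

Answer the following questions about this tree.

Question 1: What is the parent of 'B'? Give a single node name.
Scan adjacency: B appears as child of F

Answer: F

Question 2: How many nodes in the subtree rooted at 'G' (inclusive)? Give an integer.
Answer: 2

Derivation:
Subtree rooted at G contains: E, G
Count = 2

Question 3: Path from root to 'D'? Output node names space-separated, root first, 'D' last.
Answer: F D

Derivation:
Walk down from root: F -> D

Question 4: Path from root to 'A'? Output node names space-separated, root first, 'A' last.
Answer: F B A

Derivation:
Walk down from root: F -> B -> A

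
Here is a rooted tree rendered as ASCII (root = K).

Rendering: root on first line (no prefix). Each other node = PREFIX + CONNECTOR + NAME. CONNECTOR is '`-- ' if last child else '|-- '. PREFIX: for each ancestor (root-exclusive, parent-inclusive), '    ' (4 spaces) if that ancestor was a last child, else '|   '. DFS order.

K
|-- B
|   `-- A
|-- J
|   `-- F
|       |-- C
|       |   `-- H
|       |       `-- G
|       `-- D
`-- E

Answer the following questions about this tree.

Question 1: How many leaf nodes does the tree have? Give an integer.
Leaves (nodes with no children): A, D, E, G

Answer: 4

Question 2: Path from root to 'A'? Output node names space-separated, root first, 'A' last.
Walk down from root: K -> B -> A

Answer: K B A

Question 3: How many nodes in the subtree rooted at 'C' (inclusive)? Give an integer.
Answer: 3

Derivation:
Subtree rooted at C contains: C, G, H
Count = 3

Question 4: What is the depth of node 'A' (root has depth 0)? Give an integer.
Answer: 2

Derivation:
Path from root to A: K -> B -> A
Depth = number of edges = 2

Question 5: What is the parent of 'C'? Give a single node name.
Answer: F

Derivation:
Scan adjacency: C appears as child of F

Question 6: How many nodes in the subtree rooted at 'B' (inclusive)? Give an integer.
Answer: 2

Derivation:
Subtree rooted at B contains: A, B
Count = 2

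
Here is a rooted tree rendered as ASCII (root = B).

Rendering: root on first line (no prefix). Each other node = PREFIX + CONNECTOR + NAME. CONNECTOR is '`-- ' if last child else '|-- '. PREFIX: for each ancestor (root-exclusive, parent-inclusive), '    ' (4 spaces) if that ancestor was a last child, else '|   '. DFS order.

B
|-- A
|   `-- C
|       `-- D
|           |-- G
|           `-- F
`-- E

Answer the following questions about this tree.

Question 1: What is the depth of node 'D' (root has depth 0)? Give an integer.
Answer: 3

Derivation:
Path from root to D: B -> A -> C -> D
Depth = number of edges = 3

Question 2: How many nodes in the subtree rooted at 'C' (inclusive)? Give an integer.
Subtree rooted at C contains: C, D, F, G
Count = 4

Answer: 4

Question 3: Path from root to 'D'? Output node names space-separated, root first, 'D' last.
Walk down from root: B -> A -> C -> D

Answer: B A C D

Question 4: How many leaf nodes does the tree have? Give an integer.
Leaves (nodes with no children): E, F, G

Answer: 3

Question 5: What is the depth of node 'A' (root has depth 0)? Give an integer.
Path from root to A: B -> A
Depth = number of edges = 1

Answer: 1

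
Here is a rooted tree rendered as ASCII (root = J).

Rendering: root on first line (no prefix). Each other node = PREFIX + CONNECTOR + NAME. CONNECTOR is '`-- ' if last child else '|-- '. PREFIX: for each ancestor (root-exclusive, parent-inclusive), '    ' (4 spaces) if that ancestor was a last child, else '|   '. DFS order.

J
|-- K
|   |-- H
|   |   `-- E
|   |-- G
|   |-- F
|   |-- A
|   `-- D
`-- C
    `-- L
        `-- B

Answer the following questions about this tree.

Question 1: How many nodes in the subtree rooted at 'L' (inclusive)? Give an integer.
Subtree rooted at L contains: B, L
Count = 2

Answer: 2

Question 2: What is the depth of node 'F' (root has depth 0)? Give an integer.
Answer: 2

Derivation:
Path from root to F: J -> K -> F
Depth = number of edges = 2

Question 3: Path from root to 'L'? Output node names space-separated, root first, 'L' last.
Walk down from root: J -> C -> L

Answer: J C L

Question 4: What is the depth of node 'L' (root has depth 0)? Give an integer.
Answer: 2

Derivation:
Path from root to L: J -> C -> L
Depth = number of edges = 2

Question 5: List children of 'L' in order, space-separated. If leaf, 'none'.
Answer: B

Derivation:
Node L's children (from adjacency): B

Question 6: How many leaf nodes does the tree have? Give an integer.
Answer: 6

Derivation:
Leaves (nodes with no children): A, B, D, E, F, G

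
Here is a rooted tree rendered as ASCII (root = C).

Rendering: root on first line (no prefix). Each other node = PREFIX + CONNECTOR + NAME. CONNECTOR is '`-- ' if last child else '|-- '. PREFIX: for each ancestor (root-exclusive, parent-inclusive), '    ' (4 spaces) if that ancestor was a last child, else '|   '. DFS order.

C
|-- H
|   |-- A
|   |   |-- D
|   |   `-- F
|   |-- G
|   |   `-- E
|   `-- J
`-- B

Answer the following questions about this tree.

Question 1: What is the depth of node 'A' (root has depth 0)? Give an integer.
Answer: 2

Derivation:
Path from root to A: C -> H -> A
Depth = number of edges = 2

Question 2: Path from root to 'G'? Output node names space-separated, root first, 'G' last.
Answer: C H G

Derivation:
Walk down from root: C -> H -> G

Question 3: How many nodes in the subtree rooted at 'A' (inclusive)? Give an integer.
Answer: 3

Derivation:
Subtree rooted at A contains: A, D, F
Count = 3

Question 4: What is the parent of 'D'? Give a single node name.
Answer: A

Derivation:
Scan adjacency: D appears as child of A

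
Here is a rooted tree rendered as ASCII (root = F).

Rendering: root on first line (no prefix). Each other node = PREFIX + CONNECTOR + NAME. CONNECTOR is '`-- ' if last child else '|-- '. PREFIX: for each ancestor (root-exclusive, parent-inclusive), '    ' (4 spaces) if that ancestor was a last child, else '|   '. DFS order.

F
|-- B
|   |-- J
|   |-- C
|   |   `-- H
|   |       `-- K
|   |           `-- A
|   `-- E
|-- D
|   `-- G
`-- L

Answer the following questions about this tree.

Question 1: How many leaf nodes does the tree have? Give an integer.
Leaves (nodes with no children): A, E, G, J, L

Answer: 5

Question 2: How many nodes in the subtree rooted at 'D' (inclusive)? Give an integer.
Answer: 2

Derivation:
Subtree rooted at D contains: D, G
Count = 2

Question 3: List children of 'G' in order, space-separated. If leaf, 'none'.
Node G's children (from adjacency): (leaf)

Answer: none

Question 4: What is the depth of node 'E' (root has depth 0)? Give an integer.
Path from root to E: F -> B -> E
Depth = number of edges = 2

Answer: 2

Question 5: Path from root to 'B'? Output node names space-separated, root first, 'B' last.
Answer: F B

Derivation:
Walk down from root: F -> B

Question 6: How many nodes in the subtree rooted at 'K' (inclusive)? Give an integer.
Subtree rooted at K contains: A, K
Count = 2

Answer: 2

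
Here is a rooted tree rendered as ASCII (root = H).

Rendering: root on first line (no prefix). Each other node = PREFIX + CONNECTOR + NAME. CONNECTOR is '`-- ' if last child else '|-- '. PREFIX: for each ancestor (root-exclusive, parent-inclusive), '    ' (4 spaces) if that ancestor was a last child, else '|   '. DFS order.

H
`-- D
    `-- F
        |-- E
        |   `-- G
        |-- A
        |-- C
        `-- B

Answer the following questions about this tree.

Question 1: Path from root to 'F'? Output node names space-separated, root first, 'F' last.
Answer: H D F

Derivation:
Walk down from root: H -> D -> F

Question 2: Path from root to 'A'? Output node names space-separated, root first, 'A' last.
Answer: H D F A

Derivation:
Walk down from root: H -> D -> F -> A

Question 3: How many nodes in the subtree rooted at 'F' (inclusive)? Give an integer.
Answer: 6

Derivation:
Subtree rooted at F contains: A, B, C, E, F, G
Count = 6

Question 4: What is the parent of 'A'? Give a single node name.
Scan adjacency: A appears as child of F

Answer: F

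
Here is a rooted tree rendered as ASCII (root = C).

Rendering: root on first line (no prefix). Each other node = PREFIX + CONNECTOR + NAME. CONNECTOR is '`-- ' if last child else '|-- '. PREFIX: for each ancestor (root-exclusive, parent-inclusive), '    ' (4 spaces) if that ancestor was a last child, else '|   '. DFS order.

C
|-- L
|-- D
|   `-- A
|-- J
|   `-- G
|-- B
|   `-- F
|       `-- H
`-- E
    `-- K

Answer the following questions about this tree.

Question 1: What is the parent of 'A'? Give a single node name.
Answer: D

Derivation:
Scan adjacency: A appears as child of D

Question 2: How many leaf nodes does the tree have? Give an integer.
Leaves (nodes with no children): A, G, H, K, L

Answer: 5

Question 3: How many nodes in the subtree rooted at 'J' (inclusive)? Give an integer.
Answer: 2

Derivation:
Subtree rooted at J contains: G, J
Count = 2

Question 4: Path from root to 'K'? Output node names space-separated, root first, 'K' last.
Walk down from root: C -> E -> K

Answer: C E K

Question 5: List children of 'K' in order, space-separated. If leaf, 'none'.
Answer: none

Derivation:
Node K's children (from adjacency): (leaf)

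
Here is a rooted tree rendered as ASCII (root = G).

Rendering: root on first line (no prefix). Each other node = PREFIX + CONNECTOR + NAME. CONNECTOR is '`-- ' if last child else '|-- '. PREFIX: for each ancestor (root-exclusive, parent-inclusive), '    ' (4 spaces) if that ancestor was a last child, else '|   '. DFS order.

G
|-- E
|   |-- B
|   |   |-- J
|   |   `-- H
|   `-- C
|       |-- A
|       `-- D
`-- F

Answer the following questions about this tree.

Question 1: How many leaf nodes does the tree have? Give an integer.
Leaves (nodes with no children): A, D, F, H, J

Answer: 5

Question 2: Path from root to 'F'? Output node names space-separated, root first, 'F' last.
Walk down from root: G -> F

Answer: G F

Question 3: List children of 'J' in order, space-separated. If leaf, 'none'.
Node J's children (from adjacency): (leaf)

Answer: none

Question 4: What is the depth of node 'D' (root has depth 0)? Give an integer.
Answer: 3

Derivation:
Path from root to D: G -> E -> C -> D
Depth = number of edges = 3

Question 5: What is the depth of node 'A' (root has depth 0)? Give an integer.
Answer: 3

Derivation:
Path from root to A: G -> E -> C -> A
Depth = number of edges = 3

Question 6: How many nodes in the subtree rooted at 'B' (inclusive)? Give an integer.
Subtree rooted at B contains: B, H, J
Count = 3

Answer: 3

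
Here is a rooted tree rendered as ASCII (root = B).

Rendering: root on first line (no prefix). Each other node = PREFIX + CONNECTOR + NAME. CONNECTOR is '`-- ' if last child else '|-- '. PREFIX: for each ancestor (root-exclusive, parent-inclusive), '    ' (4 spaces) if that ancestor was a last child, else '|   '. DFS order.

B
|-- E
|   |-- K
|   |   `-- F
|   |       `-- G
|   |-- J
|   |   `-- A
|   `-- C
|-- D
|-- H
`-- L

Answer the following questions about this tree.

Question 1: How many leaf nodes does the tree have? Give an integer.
Leaves (nodes with no children): A, C, D, G, H, L

Answer: 6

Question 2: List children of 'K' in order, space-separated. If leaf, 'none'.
Answer: F

Derivation:
Node K's children (from adjacency): F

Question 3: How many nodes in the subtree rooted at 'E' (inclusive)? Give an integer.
Subtree rooted at E contains: A, C, E, F, G, J, K
Count = 7

Answer: 7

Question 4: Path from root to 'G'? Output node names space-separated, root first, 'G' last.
Walk down from root: B -> E -> K -> F -> G

Answer: B E K F G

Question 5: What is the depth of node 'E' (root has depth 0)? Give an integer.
Path from root to E: B -> E
Depth = number of edges = 1

Answer: 1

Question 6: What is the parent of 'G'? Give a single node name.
Scan adjacency: G appears as child of F

Answer: F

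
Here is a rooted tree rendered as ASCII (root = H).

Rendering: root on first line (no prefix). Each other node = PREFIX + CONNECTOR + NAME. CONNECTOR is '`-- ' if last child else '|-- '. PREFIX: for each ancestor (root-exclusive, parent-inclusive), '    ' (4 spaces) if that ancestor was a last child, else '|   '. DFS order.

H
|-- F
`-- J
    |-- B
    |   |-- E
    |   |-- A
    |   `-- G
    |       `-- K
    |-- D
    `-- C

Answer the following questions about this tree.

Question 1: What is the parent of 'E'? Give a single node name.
Answer: B

Derivation:
Scan adjacency: E appears as child of B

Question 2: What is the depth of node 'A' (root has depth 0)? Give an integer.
Answer: 3

Derivation:
Path from root to A: H -> J -> B -> A
Depth = number of edges = 3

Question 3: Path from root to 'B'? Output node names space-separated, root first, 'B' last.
Walk down from root: H -> J -> B

Answer: H J B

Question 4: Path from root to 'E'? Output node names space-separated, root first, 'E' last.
Walk down from root: H -> J -> B -> E

Answer: H J B E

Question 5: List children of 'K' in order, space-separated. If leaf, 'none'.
Answer: none

Derivation:
Node K's children (from adjacency): (leaf)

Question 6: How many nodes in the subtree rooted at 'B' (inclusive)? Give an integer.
Answer: 5

Derivation:
Subtree rooted at B contains: A, B, E, G, K
Count = 5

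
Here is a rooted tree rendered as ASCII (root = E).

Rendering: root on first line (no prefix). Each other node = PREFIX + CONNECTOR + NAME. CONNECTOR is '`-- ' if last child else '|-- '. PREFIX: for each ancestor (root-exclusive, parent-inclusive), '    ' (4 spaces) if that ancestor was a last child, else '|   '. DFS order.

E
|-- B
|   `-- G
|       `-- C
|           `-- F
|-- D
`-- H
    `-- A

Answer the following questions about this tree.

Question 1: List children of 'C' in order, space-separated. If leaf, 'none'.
Answer: F

Derivation:
Node C's children (from adjacency): F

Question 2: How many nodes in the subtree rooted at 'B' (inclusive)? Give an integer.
Answer: 4

Derivation:
Subtree rooted at B contains: B, C, F, G
Count = 4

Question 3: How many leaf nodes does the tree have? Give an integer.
Leaves (nodes with no children): A, D, F

Answer: 3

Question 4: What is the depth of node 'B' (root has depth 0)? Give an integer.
Answer: 1

Derivation:
Path from root to B: E -> B
Depth = number of edges = 1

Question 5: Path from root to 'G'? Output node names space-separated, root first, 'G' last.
Answer: E B G

Derivation:
Walk down from root: E -> B -> G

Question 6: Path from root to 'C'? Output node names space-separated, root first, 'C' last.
Walk down from root: E -> B -> G -> C

Answer: E B G C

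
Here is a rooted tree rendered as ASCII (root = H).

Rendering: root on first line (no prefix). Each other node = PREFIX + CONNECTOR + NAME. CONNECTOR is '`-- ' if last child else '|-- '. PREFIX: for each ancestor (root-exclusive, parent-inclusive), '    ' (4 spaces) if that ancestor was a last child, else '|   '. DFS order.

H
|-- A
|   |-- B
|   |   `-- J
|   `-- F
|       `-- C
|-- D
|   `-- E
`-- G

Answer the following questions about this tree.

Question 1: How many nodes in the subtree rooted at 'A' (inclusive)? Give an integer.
Subtree rooted at A contains: A, B, C, F, J
Count = 5

Answer: 5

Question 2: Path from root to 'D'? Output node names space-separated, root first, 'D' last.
Answer: H D

Derivation:
Walk down from root: H -> D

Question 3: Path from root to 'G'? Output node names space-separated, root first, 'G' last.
Walk down from root: H -> G

Answer: H G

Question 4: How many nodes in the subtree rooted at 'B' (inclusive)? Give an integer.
Answer: 2

Derivation:
Subtree rooted at B contains: B, J
Count = 2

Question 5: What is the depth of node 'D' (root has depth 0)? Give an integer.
Path from root to D: H -> D
Depth = number of edges = 1

Answer: 1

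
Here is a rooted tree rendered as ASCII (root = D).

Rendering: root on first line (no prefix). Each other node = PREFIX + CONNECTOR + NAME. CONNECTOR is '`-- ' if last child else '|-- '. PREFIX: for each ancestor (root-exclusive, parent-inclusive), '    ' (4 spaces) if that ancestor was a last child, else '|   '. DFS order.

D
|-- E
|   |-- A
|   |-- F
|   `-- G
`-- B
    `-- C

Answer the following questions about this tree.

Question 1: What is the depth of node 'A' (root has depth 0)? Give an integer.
Path from root to A: D -> E -> A
Depth = number of edges = 2

Answer: 2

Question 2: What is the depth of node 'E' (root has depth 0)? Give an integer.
Path from root to E: D -> E
Depth = number of edges = 1

Answer: 1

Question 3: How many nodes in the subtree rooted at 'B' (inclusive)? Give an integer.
Subtree rooted at B contains: B, C
Count = 2

Answer: 2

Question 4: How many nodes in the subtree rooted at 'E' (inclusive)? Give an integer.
Answer: 4

Derivation:
Subtree rooted at E contains: A, E, F, G
Count = 4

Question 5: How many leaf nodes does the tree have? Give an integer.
Answer: 4

Derivation:
Leaves (nodes with no children): A, C, F, G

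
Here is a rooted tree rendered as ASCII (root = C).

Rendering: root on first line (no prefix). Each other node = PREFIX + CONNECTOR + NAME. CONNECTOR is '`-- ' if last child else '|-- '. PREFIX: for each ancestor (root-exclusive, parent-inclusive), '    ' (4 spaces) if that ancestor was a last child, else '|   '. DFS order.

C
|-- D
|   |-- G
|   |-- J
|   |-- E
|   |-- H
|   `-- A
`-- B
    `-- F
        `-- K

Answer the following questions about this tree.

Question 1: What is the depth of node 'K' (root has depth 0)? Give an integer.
Path from root to K: C -> B -> F -> K
Depth = number of edges = 3

Answer: 3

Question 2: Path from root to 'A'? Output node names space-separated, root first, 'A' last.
Answer: C D A

Derivation:
Walk down from root: C -> D -> A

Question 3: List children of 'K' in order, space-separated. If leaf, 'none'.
Answer: none

Derivation:
Node K's children (from adjacency): (leaf)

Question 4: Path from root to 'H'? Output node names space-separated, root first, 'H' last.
Answer: C D H

Derivation:
Walk down from root: C -> D -> H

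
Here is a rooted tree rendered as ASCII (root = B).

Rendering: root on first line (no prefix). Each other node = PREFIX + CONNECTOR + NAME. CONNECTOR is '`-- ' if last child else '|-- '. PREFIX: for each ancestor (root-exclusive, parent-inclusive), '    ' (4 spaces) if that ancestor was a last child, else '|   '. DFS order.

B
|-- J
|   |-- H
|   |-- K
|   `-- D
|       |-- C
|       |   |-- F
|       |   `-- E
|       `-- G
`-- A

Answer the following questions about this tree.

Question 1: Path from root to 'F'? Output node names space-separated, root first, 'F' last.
Answer: B J D C F

Derivation:
Walk down from root: B -> J -> D -> C -> F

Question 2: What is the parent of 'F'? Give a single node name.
Answer: C

Derivation:
Scan adjacency: F appears as child of C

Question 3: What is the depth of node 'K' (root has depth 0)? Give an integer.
Answer: 2

Derivation:
Path from root to K: B -> J -> K
Depth = number of edges = 2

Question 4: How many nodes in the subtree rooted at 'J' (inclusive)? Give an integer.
Subtree rooted at J contains: C, D, E, F, G, H, J, K
Count = 8

Answer: 8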